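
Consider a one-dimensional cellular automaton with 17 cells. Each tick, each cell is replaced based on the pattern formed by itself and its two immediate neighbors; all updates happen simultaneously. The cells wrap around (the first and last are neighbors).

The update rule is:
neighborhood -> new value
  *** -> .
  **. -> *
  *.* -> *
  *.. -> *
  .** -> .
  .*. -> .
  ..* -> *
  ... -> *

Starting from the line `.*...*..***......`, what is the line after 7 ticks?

**.**..********.*

*.***.**..*******
**..**.***.......
.***.**..********
*..**.***.......*
***.**..********.
..**.***.......**
**.**..********.*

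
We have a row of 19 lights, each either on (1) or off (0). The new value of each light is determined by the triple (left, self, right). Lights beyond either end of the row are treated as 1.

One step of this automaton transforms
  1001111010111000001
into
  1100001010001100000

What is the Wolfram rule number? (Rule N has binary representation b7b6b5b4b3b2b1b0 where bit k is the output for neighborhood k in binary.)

84

position 4: 111 → 0  (bit 7 = 0)
position 0: 110 → 1  (bit 6 = 1)
position 7: 101 → 0  (bit 5 = 0)
position 1: 100 → 1  (bit 4 = 1)
position 3: 011 → 0  (bit 3 = 0)
position 8: 010 → 1  (bit 2 = 1)
position 2: 001 → 0  (bit 1 = 0)
position 14: 000 → 0  (bit 0 = 0)
bits b7..b0 = 01010100 = 84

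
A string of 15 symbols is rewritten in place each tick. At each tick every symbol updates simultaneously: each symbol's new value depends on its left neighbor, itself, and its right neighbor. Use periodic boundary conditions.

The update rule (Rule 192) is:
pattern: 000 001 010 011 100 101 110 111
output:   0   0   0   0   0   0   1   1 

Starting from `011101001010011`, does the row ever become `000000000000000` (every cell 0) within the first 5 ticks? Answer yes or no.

tick 1: 001100000000001
tick 2: 000100000000000
tick 3: 000000000000000
all cells are 0 at tick 3

yes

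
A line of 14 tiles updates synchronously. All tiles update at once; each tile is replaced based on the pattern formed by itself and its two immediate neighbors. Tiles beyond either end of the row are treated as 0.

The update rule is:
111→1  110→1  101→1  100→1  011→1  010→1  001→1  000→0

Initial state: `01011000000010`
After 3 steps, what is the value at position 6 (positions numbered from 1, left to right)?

1

11111100000111
11111110001111
11111111011111
position 6 holds 1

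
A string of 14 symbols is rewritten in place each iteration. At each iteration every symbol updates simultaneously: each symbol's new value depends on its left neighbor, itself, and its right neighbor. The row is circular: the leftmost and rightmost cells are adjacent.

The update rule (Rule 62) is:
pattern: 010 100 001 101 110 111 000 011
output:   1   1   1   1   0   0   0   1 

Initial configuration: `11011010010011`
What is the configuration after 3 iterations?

11011010000011

iteration 1: 00110111111110
iteration 2: 01101100000001
iteration 3: 11011010000011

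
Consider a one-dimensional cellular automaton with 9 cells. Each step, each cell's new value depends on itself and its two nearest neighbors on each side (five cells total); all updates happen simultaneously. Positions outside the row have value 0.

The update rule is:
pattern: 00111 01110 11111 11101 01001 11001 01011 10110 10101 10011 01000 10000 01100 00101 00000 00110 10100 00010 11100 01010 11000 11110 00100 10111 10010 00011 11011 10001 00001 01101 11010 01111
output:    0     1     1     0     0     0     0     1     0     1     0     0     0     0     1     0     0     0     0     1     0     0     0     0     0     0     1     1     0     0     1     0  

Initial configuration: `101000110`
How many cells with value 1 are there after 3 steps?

5

010010000
000000011
111110000
count of 1: 5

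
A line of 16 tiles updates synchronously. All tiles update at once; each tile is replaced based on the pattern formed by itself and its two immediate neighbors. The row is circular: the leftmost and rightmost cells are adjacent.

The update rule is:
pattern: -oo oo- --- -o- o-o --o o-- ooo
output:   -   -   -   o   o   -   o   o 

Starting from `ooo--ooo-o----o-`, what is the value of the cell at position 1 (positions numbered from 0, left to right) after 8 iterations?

o

-o-o--o-ooo---oo
ooooo-oo-o-o----
-ooo-o--ooooo---
--o-ooo--ooo-o--
--oo-o-o--o-ooo-
----ooooo-oo-o-o
o----ooo-o--oooo
-o----o-ooo--ooo
position 1 holds o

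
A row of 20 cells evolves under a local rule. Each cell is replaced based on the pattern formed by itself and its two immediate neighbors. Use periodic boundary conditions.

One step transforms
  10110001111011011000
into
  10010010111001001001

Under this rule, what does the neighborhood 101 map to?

At position 1 the neighborhood is 101; the next row has 0 there.

0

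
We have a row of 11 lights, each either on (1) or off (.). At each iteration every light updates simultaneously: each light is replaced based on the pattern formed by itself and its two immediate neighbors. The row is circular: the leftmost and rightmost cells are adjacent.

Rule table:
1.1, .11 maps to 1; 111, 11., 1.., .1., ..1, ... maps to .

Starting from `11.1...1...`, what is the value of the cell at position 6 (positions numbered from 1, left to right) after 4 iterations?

.

iteration 1: 1.1........
iteration 2: .1.........
iteration 3: ...........
iteration 4: ...........
position 6 holds .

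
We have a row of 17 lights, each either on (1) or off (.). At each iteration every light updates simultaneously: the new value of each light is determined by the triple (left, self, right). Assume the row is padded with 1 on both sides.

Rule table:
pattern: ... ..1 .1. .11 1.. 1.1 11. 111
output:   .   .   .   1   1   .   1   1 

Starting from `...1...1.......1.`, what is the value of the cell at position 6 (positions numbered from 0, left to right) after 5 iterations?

.

1...1...1........
11...1...1.......
111...1...1......
1111...1...1.....
11111...1...1....
position 6 holds .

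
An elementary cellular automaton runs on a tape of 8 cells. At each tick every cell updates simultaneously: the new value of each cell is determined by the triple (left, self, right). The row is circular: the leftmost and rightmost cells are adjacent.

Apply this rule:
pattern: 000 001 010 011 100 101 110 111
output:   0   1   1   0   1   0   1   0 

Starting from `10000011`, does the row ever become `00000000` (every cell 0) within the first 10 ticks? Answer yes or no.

tick 1: 11000100
tick 2: 01101111
tick 3: 00100001
tick 4: 11110011
tick 5: 00011100
tick 6: 00100110
tick 7: 01111011
tick 8: 00001001
tick 9: 10011111
tick 10: 11100000
tick 10 is 11100000, still not uniform 0

no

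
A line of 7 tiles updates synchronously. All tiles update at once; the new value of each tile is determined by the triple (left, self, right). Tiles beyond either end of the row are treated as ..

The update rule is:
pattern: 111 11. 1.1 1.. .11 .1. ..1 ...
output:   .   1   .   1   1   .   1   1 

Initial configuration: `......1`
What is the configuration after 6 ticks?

1....11

111111.
1....11
.111111
11....1
111111.  (repeats tick 1; period 4)
tick 6: 1....11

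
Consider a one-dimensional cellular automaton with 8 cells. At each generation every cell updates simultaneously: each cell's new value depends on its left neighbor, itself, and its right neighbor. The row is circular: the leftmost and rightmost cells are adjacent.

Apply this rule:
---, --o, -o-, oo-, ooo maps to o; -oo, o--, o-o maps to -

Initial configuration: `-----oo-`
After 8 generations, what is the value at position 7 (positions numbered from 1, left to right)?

ooooo-o-
-oooo-o-
o-ooo-o-
o--oo-o-
o-o-o-o-
o-o-o-o-  (fixed point — unchanged through generation 8)
position 7 holds o

o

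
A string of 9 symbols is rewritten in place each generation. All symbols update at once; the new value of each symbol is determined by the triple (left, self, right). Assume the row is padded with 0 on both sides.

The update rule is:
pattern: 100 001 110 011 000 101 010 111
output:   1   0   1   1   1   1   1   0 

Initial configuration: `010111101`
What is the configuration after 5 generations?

011100111
010110101
011111111
010000001
011111101

011111101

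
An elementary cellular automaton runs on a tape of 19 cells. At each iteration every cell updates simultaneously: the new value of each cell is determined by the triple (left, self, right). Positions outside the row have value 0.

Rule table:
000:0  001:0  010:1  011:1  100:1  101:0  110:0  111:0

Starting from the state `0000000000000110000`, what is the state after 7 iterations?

0000000000000101010

0000000000000101000
0000000000000101100
0000000000000101010
0000000000000101011
0000000000000101010  (repeats iteration 3; period 2)
iteration 7: 0000000000000101010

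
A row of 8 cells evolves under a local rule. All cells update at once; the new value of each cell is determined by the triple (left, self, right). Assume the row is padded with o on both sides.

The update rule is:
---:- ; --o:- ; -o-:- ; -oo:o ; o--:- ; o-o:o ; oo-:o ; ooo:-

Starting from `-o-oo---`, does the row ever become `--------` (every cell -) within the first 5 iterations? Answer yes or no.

no

o-ooo---
ooo-o---
--oo----
--oo----  (fixed point — unchanged through iteration 5)
iteration 5 is --oo----, still not uniform -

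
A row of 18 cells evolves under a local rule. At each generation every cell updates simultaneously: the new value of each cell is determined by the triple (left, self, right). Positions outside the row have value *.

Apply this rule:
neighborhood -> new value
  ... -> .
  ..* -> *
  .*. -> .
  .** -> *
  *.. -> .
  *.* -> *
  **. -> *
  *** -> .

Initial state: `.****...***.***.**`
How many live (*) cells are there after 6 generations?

12

**..*..**.***.***.
.*.*..*****.***.**
*.*..**...***.***.
**..***..**.***.**
.*.**.*.*****.***.
*.****.**...***.**
count of *: 12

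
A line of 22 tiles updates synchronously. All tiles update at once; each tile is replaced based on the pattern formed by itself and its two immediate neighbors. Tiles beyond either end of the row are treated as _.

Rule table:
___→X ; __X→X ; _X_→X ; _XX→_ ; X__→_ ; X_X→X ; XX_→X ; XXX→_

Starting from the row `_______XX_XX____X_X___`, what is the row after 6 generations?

XXXXXXX_XX_X_XXXXXX_XX
______XX_XXXX_____XX_X
XXXXXX_XX___X_XXXX_XXX
_____XX_X_XXXX___XX__X
XXXXX_XXXX___X_XX_X_XX
____XX___X_XXXX_XXXX_X

____XX___X_XXXX_XXXX_X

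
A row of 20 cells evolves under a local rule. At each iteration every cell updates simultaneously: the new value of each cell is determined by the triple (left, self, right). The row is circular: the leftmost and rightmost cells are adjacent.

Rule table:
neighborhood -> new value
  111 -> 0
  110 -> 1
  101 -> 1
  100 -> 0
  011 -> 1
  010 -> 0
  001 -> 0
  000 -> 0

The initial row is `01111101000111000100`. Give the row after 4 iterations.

00000110000000000000

01000110000101000000
00000110000010000000
00000110000000000000
00000110000000000000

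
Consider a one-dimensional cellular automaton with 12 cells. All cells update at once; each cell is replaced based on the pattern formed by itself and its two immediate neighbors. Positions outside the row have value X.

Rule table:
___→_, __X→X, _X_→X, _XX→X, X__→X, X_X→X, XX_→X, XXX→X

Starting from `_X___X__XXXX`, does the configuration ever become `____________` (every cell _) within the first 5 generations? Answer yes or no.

XXX_XXXXXXXX
XXXXXXXXXXXX
XXXXXXXXXXXX  (fixed point — unchanged through generation 5)
generation 5 is XXXXXXXXXXXX, still not uniform _

no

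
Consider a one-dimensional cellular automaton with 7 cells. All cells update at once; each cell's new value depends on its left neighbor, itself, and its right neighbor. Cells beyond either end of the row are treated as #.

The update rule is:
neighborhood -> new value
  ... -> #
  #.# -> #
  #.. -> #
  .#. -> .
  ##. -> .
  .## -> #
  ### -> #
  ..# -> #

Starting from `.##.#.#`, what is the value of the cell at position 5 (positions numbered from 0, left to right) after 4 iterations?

##.#.##
#.#.###
.#.####
#.#####
position 5 holds #

#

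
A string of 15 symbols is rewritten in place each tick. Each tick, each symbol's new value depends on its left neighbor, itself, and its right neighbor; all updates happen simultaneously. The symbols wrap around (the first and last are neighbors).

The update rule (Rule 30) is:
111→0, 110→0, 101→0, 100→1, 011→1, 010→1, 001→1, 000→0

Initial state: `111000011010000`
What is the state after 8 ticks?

100000011011011

100100110011001
011111101110111
010000001000100
111000011101110
100100110001000
111111101011101
000000001010001
100000011011011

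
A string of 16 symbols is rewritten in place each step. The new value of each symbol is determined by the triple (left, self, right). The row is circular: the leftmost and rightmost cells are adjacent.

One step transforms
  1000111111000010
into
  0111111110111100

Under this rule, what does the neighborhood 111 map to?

1

At position 5 the neighborhood is 111; the next row has 1 there.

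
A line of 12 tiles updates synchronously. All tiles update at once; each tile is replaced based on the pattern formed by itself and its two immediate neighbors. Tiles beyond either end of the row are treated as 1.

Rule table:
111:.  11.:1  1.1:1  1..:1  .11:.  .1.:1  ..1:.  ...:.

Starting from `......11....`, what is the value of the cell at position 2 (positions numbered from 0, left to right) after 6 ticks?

1......11...
11......11..
.11......11.
1.11......11
11.11.......
.11.11......
position 2 holds 1

1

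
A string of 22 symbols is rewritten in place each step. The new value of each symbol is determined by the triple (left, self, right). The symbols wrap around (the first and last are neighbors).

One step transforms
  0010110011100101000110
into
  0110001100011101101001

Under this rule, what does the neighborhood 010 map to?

At position 2 the neighborhood is 010; the next row has 1 there.

1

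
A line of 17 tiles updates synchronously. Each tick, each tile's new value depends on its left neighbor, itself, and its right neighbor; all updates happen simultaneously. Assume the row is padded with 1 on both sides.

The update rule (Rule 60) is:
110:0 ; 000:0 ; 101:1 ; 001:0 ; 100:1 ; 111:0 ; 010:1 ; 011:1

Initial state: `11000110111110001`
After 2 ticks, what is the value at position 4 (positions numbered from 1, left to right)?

tick 1: 00100101100001001
tick 2: 10110111010001101
position 4 holds 1

1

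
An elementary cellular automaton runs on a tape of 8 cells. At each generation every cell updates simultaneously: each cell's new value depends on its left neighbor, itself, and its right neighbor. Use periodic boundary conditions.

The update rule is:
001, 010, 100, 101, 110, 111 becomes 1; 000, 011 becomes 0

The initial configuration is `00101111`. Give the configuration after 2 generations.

11110111
11111011

11111011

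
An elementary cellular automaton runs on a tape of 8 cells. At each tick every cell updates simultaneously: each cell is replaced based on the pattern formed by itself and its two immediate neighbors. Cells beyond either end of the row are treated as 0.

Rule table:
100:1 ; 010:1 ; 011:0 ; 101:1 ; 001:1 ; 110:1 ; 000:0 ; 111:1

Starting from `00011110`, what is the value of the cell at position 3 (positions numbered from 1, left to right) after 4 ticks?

0

00101111
01110111
10111011
11011101
position 3 holds 0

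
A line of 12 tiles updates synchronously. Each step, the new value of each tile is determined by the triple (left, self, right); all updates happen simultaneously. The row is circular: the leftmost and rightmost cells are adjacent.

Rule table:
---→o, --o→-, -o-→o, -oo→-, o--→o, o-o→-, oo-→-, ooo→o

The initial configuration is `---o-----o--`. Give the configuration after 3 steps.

-oo--o-oo--o

step 1: oo-ooooo-ooo
step 2: o---ooo---oo
step 3: -oo--o-oo--o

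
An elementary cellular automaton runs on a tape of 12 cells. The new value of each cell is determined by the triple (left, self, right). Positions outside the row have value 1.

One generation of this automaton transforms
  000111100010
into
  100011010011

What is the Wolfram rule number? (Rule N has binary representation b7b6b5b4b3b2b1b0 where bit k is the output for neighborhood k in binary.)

position 4: 111 → 1  (bit 7 = 1)
position 6: 110 → 0  (bit 6 = 0)
position 11: 101 → 1  (bit 5 = 1)
position 0: 100 → 1  (bit 4 = 1)
position 3: 011 → 0  (bit 3 = 0)
position 10: 010 → 1  (bit 2 = 1)
position 2: 001 → 0  (bit 1 = 0)
position 1: 000 → 0  (bit 0 = 0)
bits b7..b0 = 10110100 = 180

180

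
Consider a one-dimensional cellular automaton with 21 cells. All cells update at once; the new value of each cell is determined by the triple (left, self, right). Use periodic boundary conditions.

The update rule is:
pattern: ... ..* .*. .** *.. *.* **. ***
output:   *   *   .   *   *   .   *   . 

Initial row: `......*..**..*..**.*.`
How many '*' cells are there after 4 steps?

step 1: ******.******.****..*
step 2: .....*.*....*.*..****
step 3: *****...****...***..*
step 4: ....*****..*****.****
count of *: 14

14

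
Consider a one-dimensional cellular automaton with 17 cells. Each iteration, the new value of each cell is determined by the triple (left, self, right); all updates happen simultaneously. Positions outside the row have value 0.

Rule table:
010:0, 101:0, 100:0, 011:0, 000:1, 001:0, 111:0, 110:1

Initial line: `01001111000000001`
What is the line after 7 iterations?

00000001011111100
11111100000000101
00000101111110000
11110000000010111
00010111111000001
11000000001011100
01011111100000101

01011111100000101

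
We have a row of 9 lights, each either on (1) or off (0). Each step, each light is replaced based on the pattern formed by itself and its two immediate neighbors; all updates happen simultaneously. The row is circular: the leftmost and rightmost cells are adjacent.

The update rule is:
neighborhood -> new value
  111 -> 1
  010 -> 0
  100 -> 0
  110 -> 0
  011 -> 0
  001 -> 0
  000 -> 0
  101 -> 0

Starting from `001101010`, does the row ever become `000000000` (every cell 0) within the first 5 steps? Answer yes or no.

step 1: 000000000
all cells are 0 at step 1

yes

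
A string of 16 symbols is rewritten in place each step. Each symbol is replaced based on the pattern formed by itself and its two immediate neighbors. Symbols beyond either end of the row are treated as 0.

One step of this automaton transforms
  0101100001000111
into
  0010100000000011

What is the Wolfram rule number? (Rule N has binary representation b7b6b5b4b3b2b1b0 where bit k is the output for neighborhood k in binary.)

position 14: 111 → 1  (bit 7 = 1)
position 4: 110 → 1  (bit 6 = 1)
position 2: 101 → 1  (bit 5 = 1)
position 5: 100 → 0  (bit 4 = 0)
position 3: 011 → 0  (bit 3 = 0)
position 1: 010 → 0  (bit 2 = 0)
position 0: 001 → 0  (bit 1 = 0)
position 6: 000 → 0  (bit 0 = 0)
bits b7..b0 = 11100000 = 224

224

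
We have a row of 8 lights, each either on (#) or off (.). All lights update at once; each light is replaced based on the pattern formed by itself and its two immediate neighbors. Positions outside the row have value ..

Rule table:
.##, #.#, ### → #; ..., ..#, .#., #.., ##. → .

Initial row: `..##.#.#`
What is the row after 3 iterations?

....#...

iteration 1: ..#.#.#.
iteration 2: ...#.#..
iteration 3: ....#...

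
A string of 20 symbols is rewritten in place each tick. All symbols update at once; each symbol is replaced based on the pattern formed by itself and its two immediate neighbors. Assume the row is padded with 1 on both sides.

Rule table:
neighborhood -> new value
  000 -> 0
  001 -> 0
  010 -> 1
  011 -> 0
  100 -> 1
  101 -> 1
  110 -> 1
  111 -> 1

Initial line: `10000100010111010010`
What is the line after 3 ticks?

11110001100110111110

11000110011011111011
11100011001101111101
11110001100110111110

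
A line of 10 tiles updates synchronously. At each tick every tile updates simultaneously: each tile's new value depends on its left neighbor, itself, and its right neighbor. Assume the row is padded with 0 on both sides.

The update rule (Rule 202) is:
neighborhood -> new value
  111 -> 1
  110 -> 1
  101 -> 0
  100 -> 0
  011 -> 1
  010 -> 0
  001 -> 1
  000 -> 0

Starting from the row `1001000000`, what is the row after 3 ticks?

0010000000
0100000000
1000000000

1000000000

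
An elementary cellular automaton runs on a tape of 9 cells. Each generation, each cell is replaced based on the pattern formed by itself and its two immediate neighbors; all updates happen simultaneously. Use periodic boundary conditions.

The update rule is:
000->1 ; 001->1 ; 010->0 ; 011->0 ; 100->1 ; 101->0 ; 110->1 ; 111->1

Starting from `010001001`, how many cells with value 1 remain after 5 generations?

001110110
110110011
110011101
111101100
011100111
count of 1: 6

6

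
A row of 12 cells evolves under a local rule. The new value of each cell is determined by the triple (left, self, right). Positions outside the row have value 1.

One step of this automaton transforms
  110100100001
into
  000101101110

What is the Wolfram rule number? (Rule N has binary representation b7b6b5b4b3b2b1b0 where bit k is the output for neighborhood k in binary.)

position 0: 111 → 0  (bit 7 = 0)
position 1: 110 → 0  (bit 6 = 0)
position 2: 101 → 0  (bit 5 = 0)
position 4: 100 → 0  (bit 4 = 0)
position 11: 011 → 0  (bit 3 = 0)
position 3: 010 → 1  (bit 2 = 1)
position 5: 001 → 1  (bit 1 = 1)
position 8: 000 → 1  (bit 0 = 1)
bits b7..b0 = 00000111 = 7

7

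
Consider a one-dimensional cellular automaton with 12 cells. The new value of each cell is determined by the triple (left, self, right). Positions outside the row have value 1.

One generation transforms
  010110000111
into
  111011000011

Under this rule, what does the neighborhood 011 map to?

At position 3 the neighborhood is 011; the next row has 0 there.

0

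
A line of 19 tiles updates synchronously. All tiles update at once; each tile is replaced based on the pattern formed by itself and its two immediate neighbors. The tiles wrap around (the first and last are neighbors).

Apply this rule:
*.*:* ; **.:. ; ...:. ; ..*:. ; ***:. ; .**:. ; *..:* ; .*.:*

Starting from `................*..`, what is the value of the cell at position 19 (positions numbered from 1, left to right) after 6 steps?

.

step 1: ................**.
step 2: ..................*
step 3: *.................*
step 4: .*.................
step 5: .**................
step 6: ...*...............
position 19 holds .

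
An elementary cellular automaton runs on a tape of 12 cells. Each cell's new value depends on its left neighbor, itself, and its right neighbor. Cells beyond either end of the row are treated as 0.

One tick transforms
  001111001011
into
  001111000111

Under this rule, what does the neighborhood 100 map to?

At position 6 the neighborhood is 100; the next row has 0 there.

0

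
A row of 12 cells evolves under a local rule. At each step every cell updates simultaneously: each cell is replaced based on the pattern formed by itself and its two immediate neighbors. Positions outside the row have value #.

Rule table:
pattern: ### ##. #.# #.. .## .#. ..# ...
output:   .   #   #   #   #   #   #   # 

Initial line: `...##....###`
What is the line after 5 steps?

##########..
.........###
##########..  (repeats step 1; period 2)
step 5: ##########..

##########..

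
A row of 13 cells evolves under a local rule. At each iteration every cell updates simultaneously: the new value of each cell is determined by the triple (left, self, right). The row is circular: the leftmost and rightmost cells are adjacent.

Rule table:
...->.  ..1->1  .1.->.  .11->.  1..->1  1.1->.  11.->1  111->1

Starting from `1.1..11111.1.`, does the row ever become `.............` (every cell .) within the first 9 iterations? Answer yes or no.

no

iteration 1: ...11.1111...
iteration 2: ..1.1..1111..
iteration 3: .1...11.1111.
iteration 4: 1.1.1.1..1111
iteration 5: 1......11.111
iteration 6: 11....1.1..11
iteration 7: 111..1...11.1
iteration 8: 11111.1.1.1..
iteration 9: .1111......11
iteration 9 is .1111......11, still not uniform .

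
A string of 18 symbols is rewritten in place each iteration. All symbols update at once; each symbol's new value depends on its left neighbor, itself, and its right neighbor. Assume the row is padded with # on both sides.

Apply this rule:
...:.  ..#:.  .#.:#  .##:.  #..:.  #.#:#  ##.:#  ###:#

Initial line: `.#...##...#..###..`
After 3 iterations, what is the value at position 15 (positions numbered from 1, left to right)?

.

##....#...#...##..
##....#...#....#..
##....#...#....#..
position 15 holds .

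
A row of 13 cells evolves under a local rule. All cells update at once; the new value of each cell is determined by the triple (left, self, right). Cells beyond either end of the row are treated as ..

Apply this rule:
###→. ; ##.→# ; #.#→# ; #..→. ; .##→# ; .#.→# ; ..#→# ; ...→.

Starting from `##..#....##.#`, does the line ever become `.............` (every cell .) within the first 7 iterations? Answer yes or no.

iteration 1: ##.##...#####
iteration 2: #####..##...#
iteration 3: #...#.###..##
iteration 4: #..####.#.###
iteration 5: #.##..#####.#
iteration 6: ####.##...###
iteration 7: #..####..##.#
iteration 7 is #..####..##.#, still not uniform .

no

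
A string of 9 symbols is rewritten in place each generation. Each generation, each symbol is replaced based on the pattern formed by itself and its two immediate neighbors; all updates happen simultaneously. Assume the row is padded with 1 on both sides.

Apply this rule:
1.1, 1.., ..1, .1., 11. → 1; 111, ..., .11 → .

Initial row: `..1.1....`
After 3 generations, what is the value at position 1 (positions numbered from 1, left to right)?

111111..1
.....111.
1...1..11
position 1 holds 1

1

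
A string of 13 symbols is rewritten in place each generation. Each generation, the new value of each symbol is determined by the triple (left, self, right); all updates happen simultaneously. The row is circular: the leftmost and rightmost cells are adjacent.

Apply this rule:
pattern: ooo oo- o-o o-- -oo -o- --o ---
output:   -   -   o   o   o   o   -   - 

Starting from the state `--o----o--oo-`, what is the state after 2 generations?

o-o-o--o-oooo

--oo---oo-o-o
o-o-o--o-oooo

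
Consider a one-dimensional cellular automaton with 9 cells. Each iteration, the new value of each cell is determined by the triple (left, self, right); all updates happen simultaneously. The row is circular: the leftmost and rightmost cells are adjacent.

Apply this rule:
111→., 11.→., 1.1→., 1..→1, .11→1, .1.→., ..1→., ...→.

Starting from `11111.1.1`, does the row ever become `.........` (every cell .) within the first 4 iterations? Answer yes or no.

........1
1........
.1.......
..1......
iteration 4 is ..1......, still not uniform .

no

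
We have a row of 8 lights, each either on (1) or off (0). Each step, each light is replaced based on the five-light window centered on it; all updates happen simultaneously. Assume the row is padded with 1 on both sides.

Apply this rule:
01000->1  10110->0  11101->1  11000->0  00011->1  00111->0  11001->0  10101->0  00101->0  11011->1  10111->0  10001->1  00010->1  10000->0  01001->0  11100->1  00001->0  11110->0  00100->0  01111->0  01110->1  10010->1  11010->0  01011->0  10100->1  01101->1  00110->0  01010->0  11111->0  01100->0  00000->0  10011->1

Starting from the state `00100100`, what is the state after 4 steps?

01100101

01001001
01010010
00010100
01100101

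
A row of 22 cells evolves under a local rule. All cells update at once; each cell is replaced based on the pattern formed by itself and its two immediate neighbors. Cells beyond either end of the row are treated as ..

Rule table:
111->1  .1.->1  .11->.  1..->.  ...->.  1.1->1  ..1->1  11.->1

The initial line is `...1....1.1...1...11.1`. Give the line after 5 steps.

1.1111.111.1111111.111

..11...1111..11..1.111
.1.1..1.111.1.1.111.11
1111.111.1111111.111.1
.1111.111.1111111.1111
1.1111.111.1111111.111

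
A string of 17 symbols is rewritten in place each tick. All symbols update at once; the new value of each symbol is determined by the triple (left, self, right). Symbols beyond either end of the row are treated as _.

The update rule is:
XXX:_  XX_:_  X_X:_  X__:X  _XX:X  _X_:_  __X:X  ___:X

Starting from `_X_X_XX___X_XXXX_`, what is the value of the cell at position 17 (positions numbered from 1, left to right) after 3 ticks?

X

tick 1: X____X_XXX__X___X
tick 2: _XXXX__X__XX_XXX_
tick 3: XX___XX_XXX__X__X
position 17 holds X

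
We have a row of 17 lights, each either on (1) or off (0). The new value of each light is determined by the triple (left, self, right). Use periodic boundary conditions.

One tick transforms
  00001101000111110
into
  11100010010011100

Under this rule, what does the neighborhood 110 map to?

At position 5 the neighborhood is 110; the next row has 0 there.

0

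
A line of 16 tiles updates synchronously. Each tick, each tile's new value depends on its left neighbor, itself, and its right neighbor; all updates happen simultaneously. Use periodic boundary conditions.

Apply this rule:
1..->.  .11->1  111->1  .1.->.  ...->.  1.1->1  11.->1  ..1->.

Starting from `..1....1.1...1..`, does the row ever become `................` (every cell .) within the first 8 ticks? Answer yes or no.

........1.......
................
all cells are . at tick 2

yes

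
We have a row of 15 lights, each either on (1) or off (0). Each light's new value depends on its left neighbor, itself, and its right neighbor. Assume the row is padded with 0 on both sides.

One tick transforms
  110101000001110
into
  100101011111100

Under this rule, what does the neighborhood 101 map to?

At position 2 the neighborhood is 101; the next row has 0 there.

0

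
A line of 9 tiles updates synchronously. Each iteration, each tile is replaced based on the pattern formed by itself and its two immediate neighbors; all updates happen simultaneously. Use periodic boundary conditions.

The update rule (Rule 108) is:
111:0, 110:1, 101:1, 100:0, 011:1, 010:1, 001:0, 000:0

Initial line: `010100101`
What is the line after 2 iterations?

iteration 1: 111100111
iteration 2: 000100100

000100100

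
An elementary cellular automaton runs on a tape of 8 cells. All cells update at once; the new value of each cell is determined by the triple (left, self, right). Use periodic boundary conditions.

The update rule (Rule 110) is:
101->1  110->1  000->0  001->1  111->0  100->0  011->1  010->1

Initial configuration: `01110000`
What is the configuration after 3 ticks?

00010011

11010000
11110001
00010011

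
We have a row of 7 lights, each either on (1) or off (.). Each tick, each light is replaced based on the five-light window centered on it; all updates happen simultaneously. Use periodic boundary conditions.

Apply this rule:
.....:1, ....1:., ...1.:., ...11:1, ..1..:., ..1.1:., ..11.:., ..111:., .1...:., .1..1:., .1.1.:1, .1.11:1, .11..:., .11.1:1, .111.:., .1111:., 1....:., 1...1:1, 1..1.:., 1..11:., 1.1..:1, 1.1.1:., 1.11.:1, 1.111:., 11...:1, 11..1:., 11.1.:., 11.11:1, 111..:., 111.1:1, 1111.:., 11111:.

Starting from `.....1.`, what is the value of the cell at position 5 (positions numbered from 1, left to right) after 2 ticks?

.11....
1..1.1.
position 5 holds .

.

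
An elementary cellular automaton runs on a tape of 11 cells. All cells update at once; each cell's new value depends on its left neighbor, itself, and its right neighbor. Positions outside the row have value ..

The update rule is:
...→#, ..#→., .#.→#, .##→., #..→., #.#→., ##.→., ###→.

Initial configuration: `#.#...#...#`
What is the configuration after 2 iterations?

#.#.#.#.#.#

#.#.#.#.#.#
#.#.#.#.#.#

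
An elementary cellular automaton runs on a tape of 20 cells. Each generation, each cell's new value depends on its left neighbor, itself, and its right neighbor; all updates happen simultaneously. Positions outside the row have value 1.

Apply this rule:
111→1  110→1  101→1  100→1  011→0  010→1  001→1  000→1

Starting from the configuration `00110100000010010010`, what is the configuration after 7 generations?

11011111111111111111
11101111111111111111
11110111111111111111
11111011111111111111
11111101111111111111
11111110111111111111
11111111011111111111

11111111011111111111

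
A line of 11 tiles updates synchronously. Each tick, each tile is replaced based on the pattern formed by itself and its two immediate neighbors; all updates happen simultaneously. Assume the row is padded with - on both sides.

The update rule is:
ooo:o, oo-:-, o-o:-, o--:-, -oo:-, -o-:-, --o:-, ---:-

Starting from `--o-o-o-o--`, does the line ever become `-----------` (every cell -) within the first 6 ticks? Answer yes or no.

yes

tick 1: -----------
all cells are - at tick 1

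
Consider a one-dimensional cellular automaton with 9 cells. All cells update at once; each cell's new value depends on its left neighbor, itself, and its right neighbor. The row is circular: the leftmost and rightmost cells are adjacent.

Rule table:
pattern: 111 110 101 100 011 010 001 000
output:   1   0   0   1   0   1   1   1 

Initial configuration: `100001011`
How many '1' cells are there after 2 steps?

step 1: 011111001
step 2: 001110111
count of 1: 6

6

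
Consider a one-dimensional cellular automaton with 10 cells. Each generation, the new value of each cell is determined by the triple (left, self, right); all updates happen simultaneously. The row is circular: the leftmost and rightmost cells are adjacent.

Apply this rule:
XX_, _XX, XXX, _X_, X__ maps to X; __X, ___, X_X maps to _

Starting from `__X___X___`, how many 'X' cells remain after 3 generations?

__XX__XX__
__XXX_XXX_
__XXX_XXXX
count of X: 7

7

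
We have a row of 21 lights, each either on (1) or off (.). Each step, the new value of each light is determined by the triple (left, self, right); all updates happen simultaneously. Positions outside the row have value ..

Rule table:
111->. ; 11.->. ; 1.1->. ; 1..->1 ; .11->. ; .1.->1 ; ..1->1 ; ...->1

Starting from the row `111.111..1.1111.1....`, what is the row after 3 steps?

step 1: .......111......11111
step 2: 1111111...111111.....
step 3: .......111......11111

.......111......11111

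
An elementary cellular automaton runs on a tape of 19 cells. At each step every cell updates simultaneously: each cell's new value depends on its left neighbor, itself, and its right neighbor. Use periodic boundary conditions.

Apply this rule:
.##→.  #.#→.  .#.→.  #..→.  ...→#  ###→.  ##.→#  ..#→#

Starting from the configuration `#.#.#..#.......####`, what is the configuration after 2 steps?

#.....#..######....
..####..#.....#.###

..####..#.....#.###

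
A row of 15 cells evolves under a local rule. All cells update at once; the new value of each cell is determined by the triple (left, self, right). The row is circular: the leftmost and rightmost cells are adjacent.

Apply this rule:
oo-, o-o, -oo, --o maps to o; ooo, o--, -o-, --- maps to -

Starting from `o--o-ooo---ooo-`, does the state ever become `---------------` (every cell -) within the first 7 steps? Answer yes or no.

no

--o-oo-o--oo-oo
-o-oooo--oooooo
o-oo--o-oo----o
oooo-o-ooo---oo
---oo-oo-o--oo-
--ooooooo--ooo-
-oo-----o-oo-o-
step 7 is -oo-----o-oo-o-, still not uniform -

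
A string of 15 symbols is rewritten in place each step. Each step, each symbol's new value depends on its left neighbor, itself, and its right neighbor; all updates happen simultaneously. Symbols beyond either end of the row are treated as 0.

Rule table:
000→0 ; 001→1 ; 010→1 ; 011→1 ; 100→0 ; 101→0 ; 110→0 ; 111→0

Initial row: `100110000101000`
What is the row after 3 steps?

101000110011000

101100001101000
101000011001000
101000110011000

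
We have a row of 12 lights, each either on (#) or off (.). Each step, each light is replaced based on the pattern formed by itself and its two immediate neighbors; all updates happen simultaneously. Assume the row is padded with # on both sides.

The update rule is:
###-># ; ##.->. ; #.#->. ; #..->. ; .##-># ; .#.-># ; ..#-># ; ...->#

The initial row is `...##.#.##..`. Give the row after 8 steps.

.###..#.#..#
.##..##.#.##
.#..##..#.##
.#.##..##.##
.#.#..##..##
.#.#.##..###
.#.#.#..####
.#.#.#.#####

.#.#.#.#####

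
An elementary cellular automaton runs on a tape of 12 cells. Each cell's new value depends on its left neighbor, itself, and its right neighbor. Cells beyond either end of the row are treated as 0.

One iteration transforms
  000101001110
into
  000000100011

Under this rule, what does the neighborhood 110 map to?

At position 10 the neighborhood is 110; the next row has 1 there.

1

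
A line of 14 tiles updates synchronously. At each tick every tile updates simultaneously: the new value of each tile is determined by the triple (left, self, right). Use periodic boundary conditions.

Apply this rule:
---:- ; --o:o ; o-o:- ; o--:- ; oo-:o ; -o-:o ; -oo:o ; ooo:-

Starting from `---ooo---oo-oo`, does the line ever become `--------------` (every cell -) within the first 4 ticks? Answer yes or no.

no

--oo-o--ooo-oo
-ooo-o-oo-o-oo
-o-o-o-oo-o-oo
-o-o-o-oo-o-oo
tick 4 is -o-o-o-oo-o-oo, still not uniform -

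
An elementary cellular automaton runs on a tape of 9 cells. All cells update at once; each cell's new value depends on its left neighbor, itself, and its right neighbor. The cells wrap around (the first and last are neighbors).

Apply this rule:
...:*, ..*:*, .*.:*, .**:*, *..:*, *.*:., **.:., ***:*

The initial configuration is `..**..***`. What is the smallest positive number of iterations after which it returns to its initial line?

18

***.****.
**..***..
*.****.**
..***..**
****.***.
***..**..
**.***.**
*..**..**
.***.****
.**..***.
**.****.*
*..***..*
.****.***
.***..**.
***.***.*
**..**..*
*.***.***
..**..***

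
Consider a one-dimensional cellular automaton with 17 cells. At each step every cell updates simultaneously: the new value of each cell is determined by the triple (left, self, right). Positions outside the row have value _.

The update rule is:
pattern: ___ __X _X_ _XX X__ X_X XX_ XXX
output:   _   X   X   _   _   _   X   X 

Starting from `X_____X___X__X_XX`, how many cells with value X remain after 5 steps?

9

step 1: X____XX__XX_XX__X
step 2: X___X_X_X_X__X_XX
step 3: X__XX_X_X_X_XX__X
step 4: X_X_X_X_X_X__X_XX
step 5: X_X_X_X_X_X_XX__X
count of X: 9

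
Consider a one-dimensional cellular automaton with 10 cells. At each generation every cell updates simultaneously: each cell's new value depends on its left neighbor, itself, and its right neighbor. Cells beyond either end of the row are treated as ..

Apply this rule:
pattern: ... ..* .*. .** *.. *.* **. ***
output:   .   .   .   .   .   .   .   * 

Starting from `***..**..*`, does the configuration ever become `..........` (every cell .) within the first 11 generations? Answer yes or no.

.*........
..........
all cells are . at generation 2

yes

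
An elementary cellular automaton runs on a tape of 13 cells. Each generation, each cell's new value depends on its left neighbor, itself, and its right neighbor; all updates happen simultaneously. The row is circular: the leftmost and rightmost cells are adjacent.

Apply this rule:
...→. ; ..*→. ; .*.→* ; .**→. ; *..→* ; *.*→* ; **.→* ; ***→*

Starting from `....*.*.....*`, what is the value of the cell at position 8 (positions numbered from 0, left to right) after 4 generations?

generation 1: *...****....*
generation 2: **...****....
generation 3: .**...****...
generation 4: ..**...****..
position 8 holds *

*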